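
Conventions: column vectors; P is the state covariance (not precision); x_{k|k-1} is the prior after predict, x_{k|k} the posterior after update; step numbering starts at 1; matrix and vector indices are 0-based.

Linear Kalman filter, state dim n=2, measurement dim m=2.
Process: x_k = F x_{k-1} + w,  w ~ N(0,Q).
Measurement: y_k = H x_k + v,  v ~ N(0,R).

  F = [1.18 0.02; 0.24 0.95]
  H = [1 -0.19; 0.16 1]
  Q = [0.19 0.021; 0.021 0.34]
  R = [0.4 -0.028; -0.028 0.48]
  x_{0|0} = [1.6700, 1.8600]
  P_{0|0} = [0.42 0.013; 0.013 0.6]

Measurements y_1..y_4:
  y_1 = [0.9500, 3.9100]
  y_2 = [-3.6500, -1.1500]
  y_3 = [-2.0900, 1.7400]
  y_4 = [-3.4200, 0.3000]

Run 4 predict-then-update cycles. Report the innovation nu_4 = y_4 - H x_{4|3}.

innov = [-1.3719, -0.2529]

step 1: x^-=[2.0078, 2.1678]  P^-=[0.7757 0.1660; 0.1660 0.9116]  S=[1.1455 0.0838; 0.0838 1.4646]  K=[0.6378 0.1616; -0.0534 0.6436]  nu=[-0.6459, 1.4210]  x^+=[1.8254, 3.1169]  P^+=[0.2542 0.0190; 0.0190 0.3074]
step 2: x^-=[2.2163, 3.3991]  P^-=[0.5450 0.1202; 0.1202 0.6407]  S=[0.9224 0.0540; 0.0540 1.1732]  K=[0.5572 0.1512; -0.0347 0.5642]  nu=[-5.2205, -4.9037]  x^+=[-1.4337, 0.8137]  P^+=[0.2227 0.0213; 0.0213 0.2684]
step 3: x^-=[-1.6755, 0.4289]  P^-=[0.5012 0.1132; 0.1132 0.6047]  S=[0.8800 0.0470; 0.0470 1.1338]  K=[0.5372 0.1483; -0.0314 0.5507]  nu=[-0.3330, 1.5792]  x^+=[-1.6202, 1.3089]  P^+=[0.2148 0.0218; 0.0218 0.2617]
step 4: x^-=[-1.8857, 0.8546]  P^-=[0.4903 0.1113; 0.1113 0.5985]  S=[0.8696 0.0447; 0.0447 1.1267]  K=[0.5319 0.1473; -0.0309 0.5482]  nu=[-1.3719, -0.2529]  x^+=[-2.6527, 0.7584]  P^+=[0.2128 0.0218; 0.0218 0.2605]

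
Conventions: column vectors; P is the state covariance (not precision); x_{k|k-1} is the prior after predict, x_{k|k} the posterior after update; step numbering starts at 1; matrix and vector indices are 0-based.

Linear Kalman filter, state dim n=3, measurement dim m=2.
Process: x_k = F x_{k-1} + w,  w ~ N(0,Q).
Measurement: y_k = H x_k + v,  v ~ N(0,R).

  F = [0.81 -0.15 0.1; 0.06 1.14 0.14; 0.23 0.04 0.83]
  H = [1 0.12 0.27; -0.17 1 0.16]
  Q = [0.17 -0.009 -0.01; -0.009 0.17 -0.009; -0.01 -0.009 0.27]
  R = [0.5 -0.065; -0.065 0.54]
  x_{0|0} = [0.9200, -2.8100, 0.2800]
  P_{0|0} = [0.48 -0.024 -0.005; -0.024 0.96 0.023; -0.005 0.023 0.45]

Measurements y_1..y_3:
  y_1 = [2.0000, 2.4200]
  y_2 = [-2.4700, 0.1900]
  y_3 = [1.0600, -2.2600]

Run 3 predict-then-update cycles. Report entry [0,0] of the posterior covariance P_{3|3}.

P_post[0,0] = 0.1933

step 1: x^-=[1.1947, -3.1090, 0.3316]  P^-=[0.5154 -0.1639 0.1048; -0.1639 1.4321 0.1088; 0.1048 0.1088 0.6061]  S=[1.1045 -0.0717; -0.0717 2.0874]  K=[0.4682 -0.0964; 0.0799 0.7105; 0.2613 0.0990]  nu=[1.0888, 5.6790]  x^+=[1.1571, 1.0131, 1.1786]  P^+=[0.2474 -0.0390 -0.0089; -0.0390 0.3794 -0.0472; -0.0089 -0.0472 0.5139]
step 2: x^-=[0.9031, 1.3894, 1.2849]  P^-=[0.3555 -0.0958 0.0761; -0.0958 0.6535 0.0154; 0.0761 0.0154 0.6305]  S=[0.9299 -0.1005; -0.1005 1.2533]  K=[0.3829 -0.0842; 0.0441 0.5399; 0.2782 0.1048]  nu=[-3.8868, -1.2514]  x^+=[-0.4796, 0.5421, 0.0725]  P^+=[0.2038 -0.0341 -0.0102; -0.0341 0.2911 -0.0513; -0.0102 -0.0513 0.5506]
step 3: x^-=[-0.4626, 0.5994, -0.0284]  P^-=[0.3239 -0.0783 0.0711; -0.0783 0.5386 0.0123; 0.0711 0.0123 0.6526]  S=[0.8996 -0.0923; -0.0923 1.1314]  K=[0.3629 -0.0783; 0.0390 0.4928; 0.2884 0.1161]  nu=[1.4583, -2.9335]  x^+=[0.2962, -0.7892, 0.0517]  P^+=[0.1933 -0.0312 -0.0110; -0.0312 0.2661 -0.0490; -0.0110 -0.0490 0.5687]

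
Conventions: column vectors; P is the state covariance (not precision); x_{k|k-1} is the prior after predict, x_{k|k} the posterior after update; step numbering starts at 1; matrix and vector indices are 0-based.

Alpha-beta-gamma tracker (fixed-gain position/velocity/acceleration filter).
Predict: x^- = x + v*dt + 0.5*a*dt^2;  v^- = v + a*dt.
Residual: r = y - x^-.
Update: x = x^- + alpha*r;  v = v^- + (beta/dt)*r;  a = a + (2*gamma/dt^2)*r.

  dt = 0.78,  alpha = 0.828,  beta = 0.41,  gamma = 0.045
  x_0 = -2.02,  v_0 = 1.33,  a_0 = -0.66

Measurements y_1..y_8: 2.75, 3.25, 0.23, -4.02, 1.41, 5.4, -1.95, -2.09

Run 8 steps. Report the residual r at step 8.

step 1: x_pred=-1.1834  r=3.9334  x^+=2.0735  v^+=2.8827  a^+=-0.0781
step 2: x_pred=4.2982  r=-1.0482  x^+=3.4303  v^+=2.2708  a^+=-0.2332
step 3: x_pred=5.1306  r=-4.9006  x^+=1.0729  v^+=-0.4870  a^+=-0.9581
step 4: x_pred=0.4015  r=-4.4215  x^+=-3.2595  v^+=-3.5585  a^+=-1.6122
step 5: x_pred=-6.5256  r=7.9356  x^+=0.0451  v^+=-0.6448  a^+=-0.4383
step 6: x_pred=-0.5912  r=5.9912  x^+=4.3695  v^+=2.1625  a^+=0.4480
step 7: x_pred=6.1926  r=-8.1426  x^+=-0.5495  v^+=-1.7681  a^+=-0.7566
step 8: x_pred=-2.1588  r=0.0688  x^+=-2.1018  v^+=-2.3221  a^+=-0.7464

resid = 0.0688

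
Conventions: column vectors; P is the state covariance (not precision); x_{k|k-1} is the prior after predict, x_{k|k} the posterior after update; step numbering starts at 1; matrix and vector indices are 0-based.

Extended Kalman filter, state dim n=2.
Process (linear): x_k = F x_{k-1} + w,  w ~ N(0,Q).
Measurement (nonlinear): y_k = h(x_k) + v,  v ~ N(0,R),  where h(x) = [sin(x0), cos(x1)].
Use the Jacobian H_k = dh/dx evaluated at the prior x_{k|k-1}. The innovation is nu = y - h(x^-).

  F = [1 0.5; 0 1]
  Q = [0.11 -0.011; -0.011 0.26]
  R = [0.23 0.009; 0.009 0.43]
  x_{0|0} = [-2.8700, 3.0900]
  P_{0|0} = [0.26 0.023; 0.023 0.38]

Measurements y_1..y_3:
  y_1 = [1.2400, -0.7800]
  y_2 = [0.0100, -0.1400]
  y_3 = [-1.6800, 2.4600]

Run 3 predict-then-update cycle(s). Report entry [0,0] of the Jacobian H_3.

step 1: x^-=[-1.3250, 3.0900]  P^-=[0.4880 0.2020; 0.2020 0.6400]  H_jac=[0.2433 0.0000; 0.0000 -0.0516]  S=[0.2589 0.0065; 0.0065 0.4317]  K=[0.4594 -0.0310; 0.1918 -0.0793]  nu=[2.2099, 0.2187]  x^+=[-0.3165, 3.4966]  P^+=[0.4331 0.1784; 0.1784 0.6280]
step 2: x^-=[1.4318, 3.4966]  P^-=[0.8785 0.4814; 0.4814 0.8880]  H_jac=[0.1385 0.0000; 0.0000 0.3476]  S=[0.2469 0.0322; 0.0322 0.5373]  K=[0.4559 0.2841; 0.1967 0.5627]  nu=[-0.9804, 0.7976]  x^+=[1.2115, 3.7525]  P^+=[0.7755 0.3633; 0.3633 0.7012]
step 3: x^-=[3.0878, 3.7525]  P^-=[1.4241 0.7029; 0.7029 0.9612]  H_jac=[-0.9986 0.0000; 0.0000 0.5736]  S=[1.6500 -0.3936; -0.3936 0.7463]  K=[-0.8385 0.0980; -0.2850 0.5885]  nu=[-1.7338, 3.2791]  x^+=[4.8630, 6.1764]  P^+=[0.1922 0.0603; 0.0603 0.4367]

H_jac[0,0] = -0.9986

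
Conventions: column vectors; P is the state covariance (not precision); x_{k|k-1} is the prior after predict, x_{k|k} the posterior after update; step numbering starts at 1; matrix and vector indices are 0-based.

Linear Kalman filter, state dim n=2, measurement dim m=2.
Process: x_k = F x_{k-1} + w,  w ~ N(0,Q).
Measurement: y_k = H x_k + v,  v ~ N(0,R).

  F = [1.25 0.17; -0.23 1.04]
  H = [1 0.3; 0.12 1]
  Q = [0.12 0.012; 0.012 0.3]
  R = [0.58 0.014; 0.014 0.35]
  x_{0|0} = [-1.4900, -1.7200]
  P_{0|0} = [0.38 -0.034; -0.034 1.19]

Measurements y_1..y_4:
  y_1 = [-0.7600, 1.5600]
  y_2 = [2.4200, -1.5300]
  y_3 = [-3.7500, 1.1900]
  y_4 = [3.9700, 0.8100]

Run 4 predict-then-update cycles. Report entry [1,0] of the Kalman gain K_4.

K[1,0] = -0.0287

step 1: x^-=[-2.1549, -1.4461]  P^-=[0.7337 0.0703; 0.0703 1.6235]  S=[1.5020 0.6619; 0.6619 2.0009]  K=[0.5475 -0.1020; 0.0136 0.8111]  nu=[1.8287, 3.2647]  x^+=[-1.4867, 1.2267]  P^+=[0.3366 -0.0684; -0.0684 0.2923]
step 2: x^-=[-1.6498, 1.6177]  P^-=[0.6253 -0.1194; -0.1194 0.6667]  S=[1.1937 0.1654; 0.1654 0.9970]  K=[0.5118 -0.1294; -0.0236 0.6582]  nu=[3.5845, -2.9498]  x^+=[0.5662, -0.4086]  P^+=[0.3179 -0.0763; -0.0763 0.2392]
step 3: x^-=[0.6383, -0.5552]  P^-=[0.5912 -0.1333; -0.1333 0.6120]  S=[1.1463 0.1305; 0.1305 0.9385]  K=[0.4963 -0.1354; -0.0288 0.6391]  nu=[-4.2218, 1.6686]  x^+=[-1.6828, 0.6329]  P^+=[0.3092 -0.0775; -0.0775 0.2326]
step 4: x^-=[-1.9959, 1.0452]  P^-=[0.5769 -0.1336; -0.1336 0.6050]  S=[1.1312 0.1264; 0.1264 0.9313]  K=[0.4897 -0.1355; -0.0287 0.6363]  nu=[5.6523, 0.0043]  x^+=[0.7715, 0.8857]  P^+=[0.3053 -0.0772; -0.0772 0.2316]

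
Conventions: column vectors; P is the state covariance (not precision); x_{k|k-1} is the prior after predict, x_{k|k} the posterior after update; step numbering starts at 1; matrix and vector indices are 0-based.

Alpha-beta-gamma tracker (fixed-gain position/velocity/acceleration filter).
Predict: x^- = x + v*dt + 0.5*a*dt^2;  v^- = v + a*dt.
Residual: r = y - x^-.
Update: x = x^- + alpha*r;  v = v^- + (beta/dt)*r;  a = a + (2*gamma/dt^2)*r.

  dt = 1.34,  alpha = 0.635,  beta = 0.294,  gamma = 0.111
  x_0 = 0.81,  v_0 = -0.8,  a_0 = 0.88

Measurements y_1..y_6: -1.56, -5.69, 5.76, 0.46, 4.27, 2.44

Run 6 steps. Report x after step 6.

step 1: x_pred=0.5281  r=-2.0881  x^+=-0.7979  v^+=-0.0789  a^+=0.6218
step 2: x_pred=-0.3453  r=-5.3447  x^+=-3.7392  v^+=-0.4183  a^+=-0.0390
step 3: x_pred=-4.3347  r=10.0947  x^+=2.0754  v^+=1.7443  a^+=1.2091
step 4: x_pred=5.4984  r=-5.0384  x^+=2.2990  v^+=2.2591  a^+=0.5862
step 5: x_pred=5.8525  r=-1.5825  x^+=4.8476  v^+=2.6974  a^+=0.3905
step 6: x_pred=8.8127  r=-6.3727  x^+=4.7660  v^+=1.8225  a^+=-0.3974

x_post = 4.7660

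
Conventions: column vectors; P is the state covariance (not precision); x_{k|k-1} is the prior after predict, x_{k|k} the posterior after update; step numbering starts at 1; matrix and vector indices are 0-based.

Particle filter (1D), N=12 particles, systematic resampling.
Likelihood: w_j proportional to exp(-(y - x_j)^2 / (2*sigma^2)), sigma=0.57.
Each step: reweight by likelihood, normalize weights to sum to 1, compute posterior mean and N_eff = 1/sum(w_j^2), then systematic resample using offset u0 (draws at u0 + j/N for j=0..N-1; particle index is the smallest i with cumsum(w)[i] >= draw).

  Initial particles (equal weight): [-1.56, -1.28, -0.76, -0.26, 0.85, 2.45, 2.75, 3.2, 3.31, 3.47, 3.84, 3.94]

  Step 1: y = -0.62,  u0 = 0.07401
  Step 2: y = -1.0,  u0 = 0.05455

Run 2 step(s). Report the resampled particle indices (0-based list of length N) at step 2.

resampled_idx = [0, 1, 2, 3, 3, 4, 5, 6, 6, 7, 8, 10]

step 1: w=[0.0990, 0.1972, 0.3741, 0.3158, 0.0139, 0.0000, 0.0000, 0.0000, 0.0000, 0.0000, 0.0000, 0.0000]  mean=-0.7615  Neff=3.4651  idx=[0, 1, 1, 2, 2, 2, 2, 2, 3, 3, 3, 4]
step 2: w=[0.0747, 0.1073, 0.1073, 0.1108, 0.1108, 0.1108, 0.1108, 0.1108, 0.0521, 0.0521, 0.0521, 0.0006]  mean=-0.8522  Neff=10.1956  idx=[0, 1, 2, 3, 3, 4, 5, 6, 6, 7, 8, 10]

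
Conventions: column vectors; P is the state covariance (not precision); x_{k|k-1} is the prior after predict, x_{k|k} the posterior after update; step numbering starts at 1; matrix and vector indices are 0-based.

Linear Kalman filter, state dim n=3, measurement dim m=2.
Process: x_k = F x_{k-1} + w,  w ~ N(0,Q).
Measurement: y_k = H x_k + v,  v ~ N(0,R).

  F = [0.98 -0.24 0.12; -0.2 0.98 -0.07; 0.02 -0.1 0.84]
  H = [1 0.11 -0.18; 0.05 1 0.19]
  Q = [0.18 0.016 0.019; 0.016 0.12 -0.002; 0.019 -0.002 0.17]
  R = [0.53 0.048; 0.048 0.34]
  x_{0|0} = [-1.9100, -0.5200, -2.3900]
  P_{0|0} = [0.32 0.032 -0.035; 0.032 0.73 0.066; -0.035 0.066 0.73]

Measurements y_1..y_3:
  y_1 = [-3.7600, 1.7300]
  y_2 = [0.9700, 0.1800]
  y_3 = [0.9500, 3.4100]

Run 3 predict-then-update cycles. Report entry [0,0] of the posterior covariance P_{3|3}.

step 1: x^-=[-2.0338, 0.0397, -1.9938]  P^-=[0.5128 -0.1802 0.0701; -0.1802 0.8149 -0.0558; 0.0701 -0.0558 0.6801]  S=[1.0120 -0.0196; -0.0196 1.1429]  K=[0.4724 -0.1155; -0.0661 0.6947; -0.0565 0.0664]  nu=[-2.0895, 2.1708]  x^+=[-3.2715, 1.6860, -1.7317]  P^+=[0.2696 -0.0503 0.1066; -0.0503 0.2570 -0.1131; 0.1066 -0.1131 0.6717]
step 2: x^-=[-3.8185, 2.4278, -1.6886]  P^-=[0.5186 -0.1787 0.2155; -0.1787 0.4192 -0.1817; 0.2155 -0.1817 0.6694]  S=[0.9657 -0.0147; -0.0147 0.7018]  K=[0.4743 -0.1495; -0.0954 0.5334; 0.0768 -0.0607]  nu=[4.2175, -1.7360]  x^+=[-1.5588, 1.0996, -1.2595]  P^+=[0.2837 -0.0752 0.1734; -0.0752 0.2093 -0.1512; 0.1734 -0.1512 0.6610]
step 3: x^-=[-1.9427, 1.4776, -1.1991]  P^-=[0.5589 -0.2066 0.2794; -0.2066 0.3906 -0.2204; 0.2794 -0.2204 0.6701]  S=[0.9780 -0.0261; -0.0261 0.6571]  K=[0.4922 -0.1715; -0.1131 0.5105; 0.1345 -0.1150]  nu=[2.5143, 2.2574]  x^+=[-1.0923, 2.3456, -1.1207]  P^+=[0.2982 -0.0875 0.1996; -0.0875 0.2038 -0.1648; 0.1996 -0.1648 0.6430]

P_post[0,0] = 0.2982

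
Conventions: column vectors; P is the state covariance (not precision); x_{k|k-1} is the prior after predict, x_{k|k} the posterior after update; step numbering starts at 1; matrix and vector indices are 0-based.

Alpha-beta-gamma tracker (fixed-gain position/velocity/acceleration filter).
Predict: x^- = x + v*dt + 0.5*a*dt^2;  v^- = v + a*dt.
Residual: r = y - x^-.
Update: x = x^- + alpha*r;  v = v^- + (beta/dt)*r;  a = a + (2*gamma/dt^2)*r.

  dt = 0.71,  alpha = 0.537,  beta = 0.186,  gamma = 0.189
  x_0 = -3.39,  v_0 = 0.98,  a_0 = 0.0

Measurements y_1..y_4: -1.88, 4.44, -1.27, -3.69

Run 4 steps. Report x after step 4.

step 1: x_pred=-2.6942  r=0.8142  x^+=-2.2570  v^+=1.1933  a^+=0.6105
step 2: x_pred=-1.2558  r=5.6958  x^+=1.8028  v^+=3.1189  a^+=4.8816
step 3: x_pred=5.2477  r=-6.5177  x^+=1.7477  v^+=4.8774  a^+=-0.0057
step 4: x_pred=5.2092  r=-8.8992  x^+=0.4303  v^+=2.5420  a^+=-6.6788

x_post = 0.4303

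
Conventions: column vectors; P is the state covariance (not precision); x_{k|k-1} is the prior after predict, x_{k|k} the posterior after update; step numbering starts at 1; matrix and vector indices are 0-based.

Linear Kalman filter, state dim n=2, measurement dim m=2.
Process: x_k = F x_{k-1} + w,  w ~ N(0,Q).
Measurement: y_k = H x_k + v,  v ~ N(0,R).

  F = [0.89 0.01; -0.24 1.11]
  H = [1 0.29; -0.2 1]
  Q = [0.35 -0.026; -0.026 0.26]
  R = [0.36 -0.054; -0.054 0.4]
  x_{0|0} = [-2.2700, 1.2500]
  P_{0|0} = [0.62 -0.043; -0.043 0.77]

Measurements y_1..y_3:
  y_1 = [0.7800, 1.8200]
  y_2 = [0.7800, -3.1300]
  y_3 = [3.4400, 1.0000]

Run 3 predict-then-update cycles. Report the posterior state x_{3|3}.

x_post = [2.0220, 0.5165]

step 1: x^-=[-2.0078, 1.9323]  P^-=[0.8404 -0.1923; -0.1923 1.2673]  S=[1.1955 -0.0357; -0.0357 1.7779]  K=[0.6507 -0.1896; 0.1686 0.7379]  nu=[2.2274, -0.5139]  x^+=[-0.4610, 1.9287]  P^+=[0.2615 -0.0587; -0.0587 0.2743]
step 2: x^-=[-0.3910, 2.2515]  P^-=[0.5561 -0.1367; -0.1367 0.6443]  S=[0.8911 -0.1071; -0.1071 1.1212]  K=[0.5595 -0.1676; 0.1298 0.6114]  nu=[0.5180, -5.4597]  x^+=[0.8141, -1.0194]  P^+=[0.2256 -0.0521; -0.0521 0.2271]
step 3: x^-=[0.7143, -1.3270]  P^-=[0.5278 -0.1231; -0.1231 0.5806]  S=[0.8652 -0.1071; -0.1071 1.0510]  K=[0.5487 -0.1616; 0.1252 0.5887]  nu=[3.1105, 2.4698]  x^+=[2.0220, 0.5165]  P^+=[0.2208 -0.0501; -0.0501 0.2187]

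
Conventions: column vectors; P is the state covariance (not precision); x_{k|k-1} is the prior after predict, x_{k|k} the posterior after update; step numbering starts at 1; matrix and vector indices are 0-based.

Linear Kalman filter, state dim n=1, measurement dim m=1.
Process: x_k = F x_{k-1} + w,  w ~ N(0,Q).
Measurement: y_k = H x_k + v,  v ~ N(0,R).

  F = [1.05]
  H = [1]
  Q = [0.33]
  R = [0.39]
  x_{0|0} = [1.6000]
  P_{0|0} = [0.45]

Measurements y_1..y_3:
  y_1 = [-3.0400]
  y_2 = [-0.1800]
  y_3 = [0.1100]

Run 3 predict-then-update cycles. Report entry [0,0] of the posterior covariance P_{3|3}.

P_post[0,0] = 0.2355

step 1: x^-=[1.6800]  P^-=[0.8261]  S=[1.2161]  K=[0.6793]  nu=[-4.7200]  x^+=[-1.5263]  P^+=[0.2649]
step 2: x^-=[-1.6027]  P^-=[0.6221]  S=[1.0121]  K=[0.6147]  nu=[1.4227]  x^+=[-0.7282]  P^+=[0.2397]
step 3: x^-=[-0.7646]  P^-=[0.5943]  S=[0.9843]  K=[0.6038]  nu=[0.8746]  x^+=[-0.2365]  P^+=[0.2355]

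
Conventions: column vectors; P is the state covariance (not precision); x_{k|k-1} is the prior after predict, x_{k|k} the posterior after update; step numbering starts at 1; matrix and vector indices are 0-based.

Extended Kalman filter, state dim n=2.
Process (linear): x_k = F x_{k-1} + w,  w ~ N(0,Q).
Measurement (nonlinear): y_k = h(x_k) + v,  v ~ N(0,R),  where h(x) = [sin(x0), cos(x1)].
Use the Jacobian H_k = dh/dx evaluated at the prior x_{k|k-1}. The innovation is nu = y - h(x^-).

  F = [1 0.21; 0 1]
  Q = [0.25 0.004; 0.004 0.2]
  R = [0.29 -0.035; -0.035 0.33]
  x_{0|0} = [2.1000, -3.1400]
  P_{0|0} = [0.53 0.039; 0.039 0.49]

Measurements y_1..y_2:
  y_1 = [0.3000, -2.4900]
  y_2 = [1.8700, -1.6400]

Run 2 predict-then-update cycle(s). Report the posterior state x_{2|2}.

x_post = [1.6222, -2.8198]

step 1: x^-=[1.4406, -3.1400]  P^-=[0.8180 0.1459; 0.1459 0.6900]  H_jac=[0.1298 0.0000; 0.0000 0.0016]  S=[0.3038 -0.0350; -0.0350 0.3300]  K=[0.3540 0.0382; 0.0635 0.0101]  nu=[-0.6915, -1.4900]  x^+=[1.1389, -3.1989]  P^+=[0.7804 0.1392; 0.1392 0.6888]
step 2: x^-=[0.4671, -3.1989]  P^-=[1.1192 0.2878; 0.2878 0.8888]  H_jac=[0.8929 0.0000; 0.0000 -0.0573]  S=[1.1823 -0.0497; -0.0497 0.3329]  K=[0.8485 0.0772; 0.2123 -0.1212]  nu=[1.4197, -0.6416]  x^+=[1.6222, -2.8198]  P^+=[0.2726 0.0737; 0.0737 0.8281]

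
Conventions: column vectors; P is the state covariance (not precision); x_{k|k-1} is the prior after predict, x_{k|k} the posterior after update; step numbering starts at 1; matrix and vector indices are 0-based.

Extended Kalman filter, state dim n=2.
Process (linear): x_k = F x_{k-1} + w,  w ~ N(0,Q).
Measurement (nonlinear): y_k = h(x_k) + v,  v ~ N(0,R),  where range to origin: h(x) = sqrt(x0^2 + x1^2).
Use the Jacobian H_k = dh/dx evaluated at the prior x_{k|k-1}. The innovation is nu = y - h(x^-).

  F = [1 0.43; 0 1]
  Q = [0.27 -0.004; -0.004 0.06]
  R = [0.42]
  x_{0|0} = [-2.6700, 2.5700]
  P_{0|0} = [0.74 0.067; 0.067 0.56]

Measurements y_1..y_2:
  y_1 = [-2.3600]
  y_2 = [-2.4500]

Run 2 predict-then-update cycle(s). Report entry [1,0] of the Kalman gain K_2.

K[1,0] = 0.3398

step 1: x^-=[-1.5649, 2.5700]  P^-=[1.1712 0.3038; 0.3038 0.6200]  H_jac=[-0.5201 0.8541]  S=[0.9192]  K=[-0.3804; 0.4042]  nu=[-5.3690]  x^+=[0.4772, 0.3998]  P^+=[1.0382 0.4451; 0.4451 0.4698]
step 2: x^-=[0.6491, 0.3998]  P^-=[1.7779 0.6431; 0.6431 0.5298]  H_jac=[0.8515 0.5244]  S=[2.4290]  K=[0.7621; 0.3398]  nu=[-3.2123]  x^+=[-1.7989, -0.6919]  P^+=[0.3672 0.0141; 0.0141 0.2493]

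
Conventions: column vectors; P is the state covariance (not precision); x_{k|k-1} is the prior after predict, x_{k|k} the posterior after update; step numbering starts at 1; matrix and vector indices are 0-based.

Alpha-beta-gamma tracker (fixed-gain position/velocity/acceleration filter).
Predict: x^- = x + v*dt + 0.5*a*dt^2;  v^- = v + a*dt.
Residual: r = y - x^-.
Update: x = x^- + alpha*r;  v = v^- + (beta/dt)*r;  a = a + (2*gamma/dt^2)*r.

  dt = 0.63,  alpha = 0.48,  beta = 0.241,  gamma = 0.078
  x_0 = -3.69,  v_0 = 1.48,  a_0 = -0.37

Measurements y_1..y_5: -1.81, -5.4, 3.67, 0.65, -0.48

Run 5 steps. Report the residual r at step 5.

step 1: x_pred=-2.8310  r=1.0210  x^+=-2.3409  v^+=1.6375  a^+=0.0313
step 2: x_pred=-1.3031  r=-4.0969  x^+=-3.2696  v^+=0.0900  a^+=-1.5790
step 3: x_pred=-3.5263  r=7.1963  x^+=-0.0721  v^+=1.8481  a^+=1.2495
step 4: x_pred=1.3402  r=-0.6902  x^+=1.0089  v^+=2.3713  a^+=0.9782
step 5: x_pred=2.6969  r=-3.1769  x^+=1.1720  v^+=1.7722  a^+=-0.2705

resid = -3.1769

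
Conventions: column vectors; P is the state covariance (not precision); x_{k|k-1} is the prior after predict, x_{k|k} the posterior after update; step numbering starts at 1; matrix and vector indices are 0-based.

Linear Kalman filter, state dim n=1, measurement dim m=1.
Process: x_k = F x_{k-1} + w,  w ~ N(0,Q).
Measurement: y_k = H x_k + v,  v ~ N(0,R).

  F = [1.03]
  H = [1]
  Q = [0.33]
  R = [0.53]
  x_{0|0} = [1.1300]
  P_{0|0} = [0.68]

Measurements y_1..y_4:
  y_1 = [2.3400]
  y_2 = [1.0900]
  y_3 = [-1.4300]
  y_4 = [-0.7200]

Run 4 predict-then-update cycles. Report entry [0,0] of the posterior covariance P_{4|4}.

P_post[0,0] = 0.2899

step 1: x^-=[1.1639]  P^-=[1.0514]  S=[1.5814]  K=[0.6649]  nu=[1.1761]  x^+=[1.9458]  P^+=[0.3524]
step 2: x^-=[2.0042]  P^-=[0.7038]  S=[1.2338]  K=[0.5704]  nu=[-0.9142]  x^+=[1.4827]  P^+=[0.3023]
step 3: x^-=[1.5272]  P^-=[0.6507]  S=[1.1807]  K=[0.5511]  nu=[-2.9572]  x^+=[-0.1026]  P^+=[0.2921]
step 4: x^-=[-0.1057]  P^-=[0.6399]  S=[1.1699]  K=[0.5470]  nu=[-0.6143]  x^+=[-0.4417]  P^+=[0.2899]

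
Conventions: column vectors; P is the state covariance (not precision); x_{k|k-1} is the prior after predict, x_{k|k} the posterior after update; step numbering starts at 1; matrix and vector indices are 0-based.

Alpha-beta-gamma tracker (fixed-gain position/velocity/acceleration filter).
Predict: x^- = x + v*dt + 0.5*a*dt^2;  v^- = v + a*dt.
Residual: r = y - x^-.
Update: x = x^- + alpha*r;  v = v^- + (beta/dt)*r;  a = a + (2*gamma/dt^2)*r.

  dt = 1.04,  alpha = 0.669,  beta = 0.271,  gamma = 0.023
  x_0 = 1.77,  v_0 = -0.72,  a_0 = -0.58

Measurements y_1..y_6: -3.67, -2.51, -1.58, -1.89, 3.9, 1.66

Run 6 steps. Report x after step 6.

step 1: x_pred=0.7075  r=-4.3775  x^+=-2.2210  v^+=-2.4639  a^+=-0.7662
step 2: x_pred=-5.1978  r=2.6878  x^+=-3.3997  v^+=-2.5603  a^+=-0.6519
step 3: x_pred=-6.4149  r=4.8349  x^+=-3.1804  v^+=-1.9784  a^+=-0.4462
step 4: x_pred=-5.4792  r=3.5892  x^+=-3.0780  v^+=-1.5072  a^+=-0.2936
step 5: x_pred=-4.8043  r=8.7043  x^+=1.0189  v^+=0.4556  a^+=0.0766
step 6: x_pred=1.5341  r=0.1259  x^+=1.6183  v^+=0.5681  a^+=0.0820

x_post = 1.6183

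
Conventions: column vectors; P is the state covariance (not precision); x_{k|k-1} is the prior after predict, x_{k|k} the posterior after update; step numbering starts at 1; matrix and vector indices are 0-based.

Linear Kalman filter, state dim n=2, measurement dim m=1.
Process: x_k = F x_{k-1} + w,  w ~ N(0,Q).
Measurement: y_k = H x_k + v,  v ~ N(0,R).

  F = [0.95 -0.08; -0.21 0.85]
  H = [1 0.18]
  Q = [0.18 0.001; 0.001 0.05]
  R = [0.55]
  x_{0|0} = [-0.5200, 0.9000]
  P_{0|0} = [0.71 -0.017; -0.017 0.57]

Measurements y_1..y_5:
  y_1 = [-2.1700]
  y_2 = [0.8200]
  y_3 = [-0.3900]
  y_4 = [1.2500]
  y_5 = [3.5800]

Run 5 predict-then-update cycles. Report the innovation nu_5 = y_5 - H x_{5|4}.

innov = [3.4103]

step 1: x^-=[-0.5660, 0.8742]  P^-=[0.8270 -0.1934; -0.1934 0.4992]  S=[1.3236]  K=[0.5985; -0.0782]  nu=[-1.7614]  x^+=[-1.6202, 1.0120]  P^+=[0.3529 -0.1314; -0.1314 0.4911]
step 2: x^-=[-1.6202, 1.2005]  P^-=[0.5216 -0.2111; -0.2111 0.4673]  S=[1.0107]  K=[0.4784; -0.1257]  nu=[2.2241]  x^+=[-0.5561, 0.9210]  P^+=[0.2902 -0.1504; -0.1504 0.4513]
step 3: x^-=[-0.6019, 0.8996]  P^-=[0.4677 -0.2115; -0.2115 0.4426]  S=[0.9558]  K=[0.4494; -0.1380]  nu=[0.0500]  x^+=[-0.5795, 0.8927]  P^+=[0.2746 -0.1523; -0.1523 0.4244]
step 4: x^-=[-0.6219, 0.8805]  P^-=[0.4537 -0.2082; -0.2082 0.4231]  S=[0.9425]  K=[0.4416; -0.1401]  nu=[1.7134]  x^+=[0.1348, 0.6405]  P^+=[0.2699 -0.1499; -0.1499 0.4046]
step 5: x^-=[0.0768, 0.5161]  P^-=[0.4489 -0.2039; -0.2039 0.4077]  S=[0.9387]  K=[0.4391; -0.1390]  nu=[3.4103]  x^+=[1.5744, 0.0421]  P^+=[0.2679 -0.1466; -0.1466 0.3896]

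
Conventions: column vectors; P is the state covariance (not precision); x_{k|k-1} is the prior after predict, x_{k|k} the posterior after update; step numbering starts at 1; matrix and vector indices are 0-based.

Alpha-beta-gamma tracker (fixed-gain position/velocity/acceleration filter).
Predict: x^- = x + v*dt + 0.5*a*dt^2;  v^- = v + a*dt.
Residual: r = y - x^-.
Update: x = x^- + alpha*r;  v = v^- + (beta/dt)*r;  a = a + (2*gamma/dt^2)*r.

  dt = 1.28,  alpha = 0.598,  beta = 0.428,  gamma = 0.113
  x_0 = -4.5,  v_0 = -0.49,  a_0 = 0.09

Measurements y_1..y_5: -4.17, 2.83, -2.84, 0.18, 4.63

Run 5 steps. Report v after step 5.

step 1: x_pred=-5.0535  r=0.8835  x^+=-4.5252  v^+=-0.0794  a^+=0.2119
step 2: x_pred=-4.4532  r=7.2832  x^+=-0.0979  v^+=2.6271  a^+=1.2165
step 3: x_pred=4.2614  r=-7.1014  x^+=0.0148  v^+=1.8097  a^+=0.2369
step 4: x_pred=2.5253  r=-2.3453  x^+=1.1228  v^+=1.3288  a^+=-0.0866
step 5: x_pred=2.7527  r=1.8773  x^+=3.8753  v^+=1.8457  a^+=0.1724

v_post = 1.8457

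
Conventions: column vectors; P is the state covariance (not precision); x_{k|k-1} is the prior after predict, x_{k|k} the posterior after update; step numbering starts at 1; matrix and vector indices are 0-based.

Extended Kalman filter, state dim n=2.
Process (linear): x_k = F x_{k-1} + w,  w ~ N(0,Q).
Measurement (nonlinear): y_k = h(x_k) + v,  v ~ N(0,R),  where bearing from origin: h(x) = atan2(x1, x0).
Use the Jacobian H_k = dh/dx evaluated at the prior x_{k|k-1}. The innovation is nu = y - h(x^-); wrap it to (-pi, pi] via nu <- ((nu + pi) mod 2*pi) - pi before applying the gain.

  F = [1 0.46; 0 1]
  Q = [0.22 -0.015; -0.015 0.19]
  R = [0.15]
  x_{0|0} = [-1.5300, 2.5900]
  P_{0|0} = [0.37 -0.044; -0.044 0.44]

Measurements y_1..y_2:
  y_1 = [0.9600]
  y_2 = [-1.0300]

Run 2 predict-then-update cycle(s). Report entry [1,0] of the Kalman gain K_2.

K[1,0] = 0.2081

step 1: x^-=[-0.3386, 2.5900]  P^-=[0.6426 0.1434; 0.1434 0.6300]  H_jac=[-0.3796 -0.0496]  S=[0.2496]  K=[-1.0060; -0.3434]  nu=[-0.7408]  x^+=[0.4067, 2.8444]  P^+=[0.3900 0.0572; 0.0572 0.6006]
step 2: x^-=[1.7151, 2.8444]  P^-=[0.7897 0.3184; 0.3184 0.7906]  H_jac=[-0.2578 0.1555]  S=[0.1961]  K=[-0.7860; 0.2081]  nu=[-2.0582]  x^+=[3.3328, 2.4161]  P^+=[0.6686 0.3505; 0.3505 0.7821]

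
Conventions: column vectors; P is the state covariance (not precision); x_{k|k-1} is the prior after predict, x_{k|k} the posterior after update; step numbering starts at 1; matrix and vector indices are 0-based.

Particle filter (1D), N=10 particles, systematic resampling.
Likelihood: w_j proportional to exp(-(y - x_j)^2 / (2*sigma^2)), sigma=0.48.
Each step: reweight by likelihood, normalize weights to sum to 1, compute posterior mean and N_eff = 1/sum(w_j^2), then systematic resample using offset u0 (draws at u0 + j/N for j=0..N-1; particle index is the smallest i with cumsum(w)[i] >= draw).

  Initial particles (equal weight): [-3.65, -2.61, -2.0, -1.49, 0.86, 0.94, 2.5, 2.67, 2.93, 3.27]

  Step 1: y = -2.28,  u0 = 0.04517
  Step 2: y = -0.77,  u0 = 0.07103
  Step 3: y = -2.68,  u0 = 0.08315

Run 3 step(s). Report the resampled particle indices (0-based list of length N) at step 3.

step 1: w=[0.0089, 0.4138, 0.4421, 0.1353, 0.0000, 0.0000, 0.0000, 0.0000, 0.0000, 0.0000]  mean=-2.1981  Neff=2.5975  idx=[1, 1, 1, 1, 2, 2, 2, 2, 2, 3]
step 2: w=[0.0013, 0.0013, 0.0013, 0.0013, 0.0729, 0.0729, 0.0729, 0.0729, 0.0729, 0.6307]  mean=-1.6814  Neff=2.3568  idx=[4, 6, 7, 9, 9, 9, 9, 9, 9, 9]
step 3: w=[0.2575, 0.2575, 0.2575, 0.0325, 0.0325, 0.0325, 0.0325, 0.0325, 0.0325, 0.0325]  mean=-1.8840  Neff=4.8472  idx=[0, 0, 1, 1, 1, 2, 2, 3, 6, 9]

resampled_idx = [0, 0, 1, 1, 1, 2, 2, 3, 6, 9]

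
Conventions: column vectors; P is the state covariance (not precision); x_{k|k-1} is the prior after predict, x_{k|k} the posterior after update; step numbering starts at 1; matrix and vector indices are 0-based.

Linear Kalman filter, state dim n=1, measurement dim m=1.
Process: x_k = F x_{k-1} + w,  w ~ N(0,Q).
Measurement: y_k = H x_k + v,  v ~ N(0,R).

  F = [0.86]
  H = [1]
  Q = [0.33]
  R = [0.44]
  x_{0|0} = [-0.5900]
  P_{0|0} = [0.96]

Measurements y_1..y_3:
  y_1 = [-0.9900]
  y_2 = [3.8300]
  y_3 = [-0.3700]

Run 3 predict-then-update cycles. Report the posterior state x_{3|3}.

step 1: x^-=[-0.5074]  P^-=[1.0400]  S=[1.4800]  K=[0.7027]  nu=[-0.4826]  x^+=[-0.8465]  P^+=[0.3092]
step 2: x^-=[-0.7280]  P^-=[0.5587]  S=[0.9987]  K=[0.5594]  nu=[4.5580]  x^+=[1.8218]  P^+=[0.2461]
step 3: x^-=[1.5668]  P^-=[0.5120]  S=[0.9520]  K=[0.5378]  nu=[-1.9368]  x^+=[0.5251]  P^+=[0.2366]

x_post = [0.5251]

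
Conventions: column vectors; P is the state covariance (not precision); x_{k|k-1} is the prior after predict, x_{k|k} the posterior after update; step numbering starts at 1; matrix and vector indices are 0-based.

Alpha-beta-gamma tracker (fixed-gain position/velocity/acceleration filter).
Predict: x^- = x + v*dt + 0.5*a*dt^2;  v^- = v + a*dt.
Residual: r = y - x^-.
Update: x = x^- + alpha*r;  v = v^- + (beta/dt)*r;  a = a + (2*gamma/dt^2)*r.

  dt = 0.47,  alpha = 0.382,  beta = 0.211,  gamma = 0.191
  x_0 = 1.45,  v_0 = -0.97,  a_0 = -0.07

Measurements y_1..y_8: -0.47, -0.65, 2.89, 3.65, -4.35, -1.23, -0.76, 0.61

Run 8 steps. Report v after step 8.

v_post = -7.8508

step 1: x_pred=0.9864  r=-1.4564  x^+=0.4300  v^+=-1.6567  a^+=-2.5885
step 2: x_pred=-0.6345  r=-0.0155  x^+=-0.6404  v^+=-2.8803  a^+=-2.6153
step 3: x_pred=-2.2830  r=5.1730  x^+=-0.3069  v^+=-1.7871  a^+=6.3304
step 4: x_pred=-0.4477  r=4.0977  x^+=1.1177  v^+=3.0278  a^+=13.4164
step 5: x_pred=4.0226  r=-8.3726  x^+=0.8242  v^+=5.5748  a^+=-1.0622
step 6: x_pred=3.3271  r=-4.5571  x^+=1.5863  v^+=3.0297  a^+=-8.9426
step 7: x_pred=2.0225  r=-2.7825  x^+=0.9596  v^+=-2.4225  a^+=-13.7544
step 8: x_pred=-1.6982  r=2.3082  x^+=-0.8164  v^+=-7.8508  a^+=-9.7629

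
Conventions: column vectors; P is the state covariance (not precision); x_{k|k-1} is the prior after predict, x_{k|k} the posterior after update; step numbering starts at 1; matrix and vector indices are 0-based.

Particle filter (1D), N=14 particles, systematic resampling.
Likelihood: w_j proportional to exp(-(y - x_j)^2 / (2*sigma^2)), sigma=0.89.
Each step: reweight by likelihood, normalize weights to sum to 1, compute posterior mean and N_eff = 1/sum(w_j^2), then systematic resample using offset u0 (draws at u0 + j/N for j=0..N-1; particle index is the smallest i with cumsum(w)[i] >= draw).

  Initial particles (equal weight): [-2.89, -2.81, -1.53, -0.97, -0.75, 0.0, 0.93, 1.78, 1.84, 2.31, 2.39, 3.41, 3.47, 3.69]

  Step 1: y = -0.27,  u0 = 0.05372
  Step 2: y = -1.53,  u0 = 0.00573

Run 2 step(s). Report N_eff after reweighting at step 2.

step 1: w=[0.0037, 0.0049, 0.1045, 0.2090, 0.2462, 0.2720, 0.1148, 0.0201, 0.0171, 0.0043, 0.0033, 0.0001, 0.0000, 0.0000]  mean=-0.3798  Neff=4.9221  idx=[2, 3, 3, 3, 4, 4, 4, 4, 5, 5, 5, 5, 6, 8]
step 2: w=[0.1404, 0.1152, 0.1152, 0.1152, 0.0956, 0.0956, 0.0956, 0.0956, 0.0320, 0.0320, 0.0320, 0.0320, 0.0031, 0.0001]  mean=-0.8340  Neff=9.9751  idx=[0, 0, 1, 1, 2, 2, 3, 4, 4, 5, 6, 7, 7, 10]

N_eff = 9.9751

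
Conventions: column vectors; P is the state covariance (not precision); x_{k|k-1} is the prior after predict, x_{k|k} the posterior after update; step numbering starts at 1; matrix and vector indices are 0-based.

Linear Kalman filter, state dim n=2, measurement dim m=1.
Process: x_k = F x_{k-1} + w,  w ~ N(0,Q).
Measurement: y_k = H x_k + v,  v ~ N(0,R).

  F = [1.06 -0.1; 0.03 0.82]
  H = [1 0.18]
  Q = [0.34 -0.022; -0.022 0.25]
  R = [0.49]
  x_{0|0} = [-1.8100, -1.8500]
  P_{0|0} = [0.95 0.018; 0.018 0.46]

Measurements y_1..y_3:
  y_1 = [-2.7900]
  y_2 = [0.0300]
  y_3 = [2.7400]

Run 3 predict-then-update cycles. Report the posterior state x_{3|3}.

step 1: x^-=[-1.7336, -1.5713]  P^-=[1.4082 -0.0139; -0.0139 0.5610]  S=[1.9114]  K=[0.7354; 0.0456]  nu=[-0.7736]  x^+=[-2.3025, -1.6065]  P^+=[0.3744 -0.0780; -0.0780 0.5571]
step 2: x^-=[-2.2800, -1.3864]  P^-=[0.7828 -0.1233; -0.1233 0.6211]  S=[1.2485]  K=[0.6092; -0.0092]  nu=[2.5596]  x^+=[-0.7207, -1.4100]  P^+=[0.3194 -0.1163; -0.1163 0.6210]
step 3: x^-=[-0.6230, -1.1778]  P^-=[0.7298 -0.1635; -0.1635 0.6621]  S=[1.1824]  K=[0.5923; -0.0375]  nu=[3.5750]  x^+=[1.4946, -1.3118]  P^+=[0.3149 -0.1372; -0.1372 0.6604]

x_post = [1.4946, -1.3118]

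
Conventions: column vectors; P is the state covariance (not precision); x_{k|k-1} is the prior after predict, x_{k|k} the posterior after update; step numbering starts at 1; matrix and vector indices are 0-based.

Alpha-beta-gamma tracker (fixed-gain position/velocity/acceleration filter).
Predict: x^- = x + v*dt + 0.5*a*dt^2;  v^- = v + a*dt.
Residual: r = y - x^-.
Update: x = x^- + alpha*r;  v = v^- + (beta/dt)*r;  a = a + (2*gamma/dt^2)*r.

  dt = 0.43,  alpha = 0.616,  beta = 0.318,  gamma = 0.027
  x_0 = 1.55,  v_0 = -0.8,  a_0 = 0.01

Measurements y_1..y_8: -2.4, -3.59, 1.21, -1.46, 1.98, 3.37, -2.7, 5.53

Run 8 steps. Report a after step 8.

a_post = 1.3854

step 1: x_pred=1.2069  r=-3.6069  x^+=-1.0149  v^+=-3.4631  a^+=-1.0434
step 2: x_pred=-2.6006  r=-0.9894  x^+=-3.2101  v^+=-4.6435  a^+=-1.3324
step 3: x_pred=-5.3300  r=6.5400  x^+=-1.3013  v^+=-0.3799  a^+=0.5776
step 4: x_pred=-1.4113  r=-0.0487  x^+=-1.4413  v^+=-0.1676  a^+=0.5634
step 5: x_pred=-1.4613  r=3.4413  x^+=0.6586  v^+=2.6196  a^+=1.5684
step 6: x_pred=1.9300  r=1.4400  x^+=2.8170  v^+=4.3590  a^+=1.9890
step 7: x_pred=4.8753  r=-7.5753  x^+=0.2089  v^+=-0.3879  a^+=-0.2234
step 8: x_pred=0.0214  r=5.5086  x^+=3.4147  v^+=3.5898  a^+=1.3854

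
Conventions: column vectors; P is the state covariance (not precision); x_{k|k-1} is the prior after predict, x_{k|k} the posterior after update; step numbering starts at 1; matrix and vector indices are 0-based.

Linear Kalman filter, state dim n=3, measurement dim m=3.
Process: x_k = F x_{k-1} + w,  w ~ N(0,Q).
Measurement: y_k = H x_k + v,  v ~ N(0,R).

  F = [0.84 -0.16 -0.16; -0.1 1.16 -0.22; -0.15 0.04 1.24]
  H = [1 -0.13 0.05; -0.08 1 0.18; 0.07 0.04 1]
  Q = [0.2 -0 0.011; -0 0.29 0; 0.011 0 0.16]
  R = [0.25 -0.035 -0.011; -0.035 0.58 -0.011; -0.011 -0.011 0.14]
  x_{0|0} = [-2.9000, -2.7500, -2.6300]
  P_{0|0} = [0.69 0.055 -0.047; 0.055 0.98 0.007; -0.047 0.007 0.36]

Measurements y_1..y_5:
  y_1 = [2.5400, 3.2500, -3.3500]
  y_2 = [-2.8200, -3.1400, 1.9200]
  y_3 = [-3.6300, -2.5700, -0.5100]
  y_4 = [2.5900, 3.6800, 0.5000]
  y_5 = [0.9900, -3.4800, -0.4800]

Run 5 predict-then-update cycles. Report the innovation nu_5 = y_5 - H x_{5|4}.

innov = [0.7981, -4.5103, -0.9838]

step 1: x^-=[-1.5752, -2.3214, -2.9362]  P^-=[0.7194 -0.1658 -0.2020; -0.1658 1.6146 -0.0379; -0.2020 -0.0379 0.7481]  S=[1.0219 -0.4998 -0.1346; -0.4998 2.2422 0.1486; -0.1346 0.1486 0.8620]  K=[0.7303 0.0522 -0.0786; -0.0303 0.7236 -0.1120; -0.0536 -0.0175 0.8444]  nu=[3.9602, 5.9739, -0.2107]  x^+=[1.6452, 1.9051, -3.4311]  P^+=[0.1868 0.0266 -0.0337; 0.0266 0.4318 -0.0424; -0.0337 -0.0424 0.1231]
step 2: x^-=[1.6261, 2.8002, -4.4251]  P^-=[0.3457 -0.0531 -0.0654; -0.0531 0.8928 -0.0731; -0.0654 -0.0731 0.3621]  S=[0.6199 -0.2426 -0.0313; -0.2426 1.4709 0.0152; -0.0313 0.0152 0.4899]  K=[0.5735 0.0322 -0.0529; -0.0519 0.5935 -0.1056; -0.0301 -0.0143 0.7223]  nu=[-3.8608, -5.0136, 6.1193]  x^+=[-1.0731, -0.6212, 0.1828]  P^+=[0.1461 0.0154 -0.0249; 0.0154 0.3549 -0.0360; -0.0249 -0.0360 0.1048]
step 3: x^-=[-0.8313, -0.6535, 0.3628]  P^-=[0.3156 -0.0496 -0.0487; -0.0496 0.7878 -0.0619; -0.0487 -0.0619 0.3305]  S=[0.5885 -0.2200 -0.0190; -0.2200 1.3676 0.0159; -0.0190 0.0159 0.4613]  K=[0.5522 0.0282 -0.0403; -0.0562 0.5629 -0.0951; -0.0223 -0.0107 0.7032]  nu=[-2.9018, -2.0483, -0.7885]  x^+=[-2.4596, -1.5684, -0.1050]  P^+=[0.1403 0.0127 -0.0224; 0.0127 0.3365 -0.0332; -0.0224 -0.0332 0.1017]
step 4: x^-=[-1.7984, -1.5503, 0.1760]  P^-=[0.3111 -0.0493 -0.0453; -0.0493 0.7621 -0.0578; -0.0453 -0.0578 0.3249]  S=[0.5838 -0.2154 -0.0165; -0.2154 1.3430 0.0178; -0.0165 0.0178 0.4565]  K=[0.5489 0.0272 -0.0370; -0.0571 0.5547 -0.0910; -0.0205 -0.0093 0.6995]  nu=[4.1780, 5.0547, 0.5119]  x^+=[0.6137, 0.9687, 0.4011]  P^+=[0.1393 0.0120 -0.0218; 0.0120 0.3315 -0.0323; -0.0218 -0.0323 0.1011]
step 5: x^-=[0.2963, 0.9741, 0.4441]  P^-=[0.3104 -0.0492 -0.0446; -0.0492 0.7551 -0.0565; -0.0446 -0.0565 0.3238]  S=[0.5830 -0.2142 -0.0161; -0.2142 1.3364 0.0186; -0.0161 0.0186 0.4555]  K=[0.5484 0.0270 -0.0363; -0.0572 0.5525 -0.0898; -0.0202 -0.0089 0.6987]  nu=[0.7981, -4.5103, -0.9838]  x^+=[0.6481, -1.4750, -0.2192]  P^+=[0.1392 0.0119 -0.0216; 0.0119 0.3301 -0.0321; -0.0216 -0.0321 0.1009]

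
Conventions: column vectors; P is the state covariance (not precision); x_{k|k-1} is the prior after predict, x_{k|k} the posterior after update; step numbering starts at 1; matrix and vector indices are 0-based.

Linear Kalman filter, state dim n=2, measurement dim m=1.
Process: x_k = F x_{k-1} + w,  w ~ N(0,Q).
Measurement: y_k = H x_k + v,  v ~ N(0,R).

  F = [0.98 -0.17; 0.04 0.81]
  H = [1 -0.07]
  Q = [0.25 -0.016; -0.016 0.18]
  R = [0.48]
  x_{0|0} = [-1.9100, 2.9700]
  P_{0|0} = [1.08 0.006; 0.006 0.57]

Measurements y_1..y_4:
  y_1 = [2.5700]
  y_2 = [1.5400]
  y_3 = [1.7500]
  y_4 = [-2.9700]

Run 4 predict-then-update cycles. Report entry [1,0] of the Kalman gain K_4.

K[1,0] = -0.1299

step 1: x^-=[-2.3767, 2.3293]  P^-=[1.3017 -0.0474; -0.0474 0.5561]  S=[1.7911]  K=[0.7286; -0.0482]  nu=[5.1098]  x^+=[1.3464, 2.0829]  P^+=[0.3508 0.0155; 0.0155 0.5519]
step 2: x^-=[0.9654, 1.7410]  P^-=[0.5977 -0.0661; -0.0661 0.5437]  S=[1.0896]  K=[0.5528; -0.0955]  nu=[0.6965]  x^+=[1.3504, 1.6745]  P^+=[0.2647 -0.0085; -0.0085 0.5337]
step 3: x^-=[1.0387, 1.4103]  P^-=[0.5225 -0.0858; -0.0858 0.5301]  S=[1.0171]  K=[0.5196; -0.1208]  nu=[0.8100]  x^+=[1.4596, 1.3125]  P^+=[0.2479 -0.0219; -0.0219 0.5152]
step 4: x^-=[1.2073, 1.1215]  P^-=[0.5103 -0.0945; -0.0945 0.5170]  S=[1.0060]  K=[0.5138; -0.1299]  nu=[-4.0988]  x^+=[-0.8986, 1.6539]  P^+=[0.2447 -0.0274; -0.0274 0.5000]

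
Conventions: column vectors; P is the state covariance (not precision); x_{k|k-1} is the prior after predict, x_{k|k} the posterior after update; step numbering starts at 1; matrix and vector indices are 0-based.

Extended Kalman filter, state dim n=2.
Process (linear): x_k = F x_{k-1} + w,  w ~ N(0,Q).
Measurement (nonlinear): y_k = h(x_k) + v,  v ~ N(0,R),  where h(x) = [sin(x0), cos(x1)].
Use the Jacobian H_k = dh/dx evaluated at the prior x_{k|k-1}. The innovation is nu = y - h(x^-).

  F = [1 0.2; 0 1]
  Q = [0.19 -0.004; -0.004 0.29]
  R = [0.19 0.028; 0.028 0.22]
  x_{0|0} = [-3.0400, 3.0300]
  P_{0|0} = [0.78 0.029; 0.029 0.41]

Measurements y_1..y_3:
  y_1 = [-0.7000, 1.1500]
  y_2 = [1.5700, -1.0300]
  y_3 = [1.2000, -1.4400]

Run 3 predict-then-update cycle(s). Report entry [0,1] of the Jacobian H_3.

H_jac[0,1] = 0.0000

step 1: x^-=[-2.4340, 3.0300]  P^-=[0.9980 0.1070; 0.1070 0.7000]  H_jac=[-0.7599 0.0000; 0.0000 -0.1114]  S=[0.7663 0.0371; 0.0371 0.2287]  K=[-0.9949 0.1091; -0.0903 -0.3262]  nu=[-0.0500, 2.1438]  x^+=[-2.1504, 2.3351]  P^+=[0.2447 0.0346; 0.0346 0.6672]
step 2: x^-=[-1.6833, 2.3351]  P^-=[0.4753 0.1640; 0.1640 0.9572]  H_jac=[-0.1123 0.0000; 0.0000 -0.7218]  S=[0.1960 0.0413; 0.0413 0.7188]  K=[-0.2405 -0.1509; 0.1099 -0.9676]  nu=[2.5637, -0.3379]  x^+=[-2.2489, 2.9439]  P^+=[0.4446 0.0553; 0.0553 0.2906]
step 3: x^-=[-1.6601, 2.9439]  P^-=[0.6683 0.1095; 0.1095 0.5806]  H_jac=[-0.0892 0.0000; 0.0000 -0.1964]  S=[0.1953 0.0299; 0.0299 0.2424]  K=[-0.2972 -0.0520; 0.0225 -0.4733]  nu=[2.1960, -0.4595]  x^+=[-2.2888, 3.2108]  P^+=[0.6495 0.1006; 0.1006 0.5269]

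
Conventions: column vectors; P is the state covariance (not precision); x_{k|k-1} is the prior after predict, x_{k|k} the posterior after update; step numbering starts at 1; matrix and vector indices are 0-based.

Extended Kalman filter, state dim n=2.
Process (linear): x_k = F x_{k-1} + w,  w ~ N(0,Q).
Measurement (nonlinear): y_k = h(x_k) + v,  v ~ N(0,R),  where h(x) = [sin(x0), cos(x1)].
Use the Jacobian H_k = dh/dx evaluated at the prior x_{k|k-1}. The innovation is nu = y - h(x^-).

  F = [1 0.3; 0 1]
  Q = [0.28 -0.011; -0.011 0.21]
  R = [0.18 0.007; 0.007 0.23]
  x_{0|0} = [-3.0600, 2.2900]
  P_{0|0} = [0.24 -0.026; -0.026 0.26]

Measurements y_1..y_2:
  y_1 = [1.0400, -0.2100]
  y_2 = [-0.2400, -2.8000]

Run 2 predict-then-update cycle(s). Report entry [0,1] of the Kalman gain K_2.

K[0,1] = -0.0183

step 1: x^-=[-2.3730, 2.2900]  P^-=[0.5278 0.0410; 0.0410 0.4700]  H_jac=[-0.7189 0.0000; 0.0000 -0.7523]  S=[0.4528 0.0292; 0.0292 0.4960]  K=[-0.8372 -0.0129; -0.0192 -0.7117]  nu=[1.7351, 0.4488]  x^+=[-3.8314, 1.9372]  P^+=[0.2097 0.0117; 0.0117 0.2178]
step 2: x^-=[-3.2503, 1.9372]  P^-=[0.5164 0.0661; 0.0661 0.4278]  H_jac=[-0.9941 0.0000; 0.0000 -0.9336]  S=[0.6903 0.0683; 0.0683 0.6029]  K=[-0.7418 -0.0183; -0.0299 -0.6591]  nu=[-0.3485, -2.4417]  x^+=[-2.9472, 3.5569]  P^+=[0.1345 0.0101; 0.0101 0.1626]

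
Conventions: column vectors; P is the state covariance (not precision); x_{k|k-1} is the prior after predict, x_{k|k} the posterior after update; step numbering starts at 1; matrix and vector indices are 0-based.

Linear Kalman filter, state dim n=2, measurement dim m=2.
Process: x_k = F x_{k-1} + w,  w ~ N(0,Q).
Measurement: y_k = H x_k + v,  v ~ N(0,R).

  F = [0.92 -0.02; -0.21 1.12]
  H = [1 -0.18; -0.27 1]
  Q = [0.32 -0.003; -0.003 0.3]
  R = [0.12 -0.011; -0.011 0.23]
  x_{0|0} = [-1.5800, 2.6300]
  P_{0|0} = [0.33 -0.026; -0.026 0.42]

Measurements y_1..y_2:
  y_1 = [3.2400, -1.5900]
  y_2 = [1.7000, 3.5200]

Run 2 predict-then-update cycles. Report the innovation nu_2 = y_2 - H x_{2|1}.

step 1: x^-=[-1.5062, 3.2774]  P^-=[0.6004 -0.1031; -0.1031 0.8536]  S=[0.7852 -0.4348; -0.4348 1.1831]  K=[0.8339 0.0824; 0.1076 0.7846]  nu=[5.3361, -5.2741]  x^+=[2.5094, -0.2867]  P^+=[0.1061 0.0384; 0.0384 0.1896]
step 2: x^-=[2.3144, -0.8480]  P^-=[0.4084 0.0120; 0.0120 0.5245]  S=[0.5411 -0.2031; -0.2031 0.7778]  K=[0.7798 0.0773; 0.1100 0.6989]  nu=[-0.7670, 4.9929]  x^+=[2.1021, 2.5572]  P^+=[0.0992 0.0360; 0.0360 0.1693]

innov = [-0.7670, 4.9929]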